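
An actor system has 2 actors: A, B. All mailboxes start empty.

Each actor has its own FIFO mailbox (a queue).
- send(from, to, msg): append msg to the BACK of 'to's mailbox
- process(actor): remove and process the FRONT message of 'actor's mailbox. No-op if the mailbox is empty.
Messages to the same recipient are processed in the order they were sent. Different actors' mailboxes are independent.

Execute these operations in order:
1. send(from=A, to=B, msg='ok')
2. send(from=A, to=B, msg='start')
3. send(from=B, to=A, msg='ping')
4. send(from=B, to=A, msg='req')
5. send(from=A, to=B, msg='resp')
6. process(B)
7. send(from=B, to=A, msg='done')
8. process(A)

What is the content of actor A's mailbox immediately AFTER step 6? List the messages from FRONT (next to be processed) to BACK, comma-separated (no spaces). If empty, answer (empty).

After 1 (send(from=A, to=B, msg='ok')): A:[] B:[ok]
After 2 (send(from=A, to=B, msg='start')): A:[] B:[ok,start]
After 3 (send(from=B, to=A, msg='ping')): A:[ping] B:[ok,start]
After 4 (send(from=B, to=A, msg='req')): A:[ping,req] B:[ok,start]
After 5 (send(from=A, to=B, msg='resp')): A:[ping,req] B:[ok,start,resp]
After 6 (process(B)): A:[ping,req] B:[start,resp]

ping,req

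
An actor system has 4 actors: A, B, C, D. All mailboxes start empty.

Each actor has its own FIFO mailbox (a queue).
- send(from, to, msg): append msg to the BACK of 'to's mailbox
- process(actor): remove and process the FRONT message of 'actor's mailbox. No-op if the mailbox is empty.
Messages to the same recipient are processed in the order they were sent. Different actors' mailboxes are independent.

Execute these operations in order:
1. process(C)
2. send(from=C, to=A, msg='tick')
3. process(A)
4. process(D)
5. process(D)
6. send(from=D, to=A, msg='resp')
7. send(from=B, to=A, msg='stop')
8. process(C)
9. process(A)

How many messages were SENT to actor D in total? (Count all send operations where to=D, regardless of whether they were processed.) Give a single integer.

Answer: 0

Derivation:
After 1 (process(C)): A:[] B:[] C:[] D:[]
After 2 (send(from=C, to=A, msg='tick')): A:[tick] B:[] C:[] D:[]
After 3 (process(A)): A:[] B:[] C:[] D:[]
After 4 (process(D)): A:[] B:[] C:[] D:[]
After 5 (process(D)): A:[] B:[] C:[] D:[]
After 6 (send(from=D, to=A, msg='resp')): A:[resp] B:[] C:[] D:[]
After 7 (send(from=B, to=A, msg='stop')): A:[resp,stop] B:[] C:[] D:[]
After 8 (process(C)): A:[resp,stop] B:[] C:[] D:[]
After 9 (process(A)): A:[stop] B:[] C:[] D:[]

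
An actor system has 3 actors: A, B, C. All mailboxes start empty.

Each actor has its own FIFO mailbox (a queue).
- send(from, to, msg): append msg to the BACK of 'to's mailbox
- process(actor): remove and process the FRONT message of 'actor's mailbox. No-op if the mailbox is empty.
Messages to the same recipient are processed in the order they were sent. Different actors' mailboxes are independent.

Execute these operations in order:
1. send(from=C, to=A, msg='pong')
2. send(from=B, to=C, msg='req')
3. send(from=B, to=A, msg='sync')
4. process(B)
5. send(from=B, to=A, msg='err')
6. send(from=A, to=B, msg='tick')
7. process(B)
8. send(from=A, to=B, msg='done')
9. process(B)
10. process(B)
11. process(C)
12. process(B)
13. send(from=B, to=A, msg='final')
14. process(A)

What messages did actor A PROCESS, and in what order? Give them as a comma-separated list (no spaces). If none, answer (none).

Answer: pong

Derivation:
After 1 (send(from=C, to=A, msg='pong')): A:[pong] B:[] C:[]
After 2 (send(from=B, to=C, msg='req')): A:[pong] B:[] C:[req]
After 3 (send(from=B, to=A, msg='sync')): A:[pong,sync] B:[] C:[req]
After 4 (process(B)): A:[pong,sync] B:[] C:[req]
After 5 (send(from=B, to=A, msg='err')): A:[pong,sync,err] B:[] C:[req]
After 6 (send(from=A, to=B, msg='tick')): A:[pong,sync,err] B:[tick] C:[req]
After 7 (process(B)): A:[pong,sync,err] B:[] C:[req]
After 8 (send(from=A, to=B, msg='done')): A:[pong,sync,err] B:[done] C:[req]
After 9 (process(B)): A:[pong,sync,err] B:[] C:[req]
After 10 (process(B)): A:[pong,sync,err] B:[] C:[req]
After 11 (process(C)): A:[pong,sync,err] B:[] C:[]
After 12 (process(B)): A:[pong,sync,err] B:[] C:[]
After 13 (send(from=B, to=A, msg='final')): A:[pong,sync,err,final] B:[] C:[]
After 14 (process(A)): A:[sync,err,final] B:[] C:[]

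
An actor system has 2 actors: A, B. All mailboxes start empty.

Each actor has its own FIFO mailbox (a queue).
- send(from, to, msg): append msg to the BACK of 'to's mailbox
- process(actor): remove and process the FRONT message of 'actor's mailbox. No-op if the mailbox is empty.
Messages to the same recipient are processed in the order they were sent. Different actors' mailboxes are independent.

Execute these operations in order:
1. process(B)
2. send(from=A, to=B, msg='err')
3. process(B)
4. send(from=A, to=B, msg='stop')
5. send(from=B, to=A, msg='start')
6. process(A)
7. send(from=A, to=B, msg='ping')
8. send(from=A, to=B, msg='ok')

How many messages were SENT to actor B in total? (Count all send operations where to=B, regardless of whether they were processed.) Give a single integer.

Answer: 4

Derivation:
After 1 (process(B)): A:[] B:[]
After 2 (send(from=A, to=B, msg='err')): A:[] B:[err]
After 3 (process(B)): A:[] B:[]
After 4 (send(from=A, to=B, msg='stop')): A:[] B:[stop]
After 5 (send(from=B, to=A, msg='start')): A:[start] B:[stop]
After 6 (process(A)): A:[] B:[stop]
After 7 (send(from=A, to=B, msg='ping')): A:[] B:[stop,ping]
After 8 (send(from=A, to=B, msg='ok')): A:[] B:[stop,ping,ok]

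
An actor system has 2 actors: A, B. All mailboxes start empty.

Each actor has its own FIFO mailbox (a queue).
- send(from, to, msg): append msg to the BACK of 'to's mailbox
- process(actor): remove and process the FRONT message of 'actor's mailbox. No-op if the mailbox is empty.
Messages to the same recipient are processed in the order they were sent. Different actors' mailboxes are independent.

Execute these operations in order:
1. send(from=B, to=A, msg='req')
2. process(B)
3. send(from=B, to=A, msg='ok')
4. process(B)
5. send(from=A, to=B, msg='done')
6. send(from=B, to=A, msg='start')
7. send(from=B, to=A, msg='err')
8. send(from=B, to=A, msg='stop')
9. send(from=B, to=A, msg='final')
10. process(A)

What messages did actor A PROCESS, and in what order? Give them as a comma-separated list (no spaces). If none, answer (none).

Answer: req

Derivation:
After 1 (send(from=B, to=A, msg='req')): A:[req] B:[]
After 2 (process(B)): A:[req] B:[]
After 3 (send(from=B, to=A, msg='ok')): A:[req,ok] B:[]
After 4 (process(B)): A:[req,ok] B:[]
After 5 (send(from=A, to=B, msg='done')): A:[req,ok] B:[done]
After 6 (send(from=B, to=A, msg='start')): A:[req,ok,start] B:[done]
After 7 (send(from=B, to=A, msg='err')): A:[req,ok,start,err] B:[done]
After 8 (send(from=B, to=A, msg='stop')): A:[req,ok,start,err,stop] B:[done]
After 9 (send(from=B, to=A, msg='final')): A:[req,ok,start,err,stop,final] B:[done]
After 10 (process(A)): A:[ok,start,err,stop,final] B:[done]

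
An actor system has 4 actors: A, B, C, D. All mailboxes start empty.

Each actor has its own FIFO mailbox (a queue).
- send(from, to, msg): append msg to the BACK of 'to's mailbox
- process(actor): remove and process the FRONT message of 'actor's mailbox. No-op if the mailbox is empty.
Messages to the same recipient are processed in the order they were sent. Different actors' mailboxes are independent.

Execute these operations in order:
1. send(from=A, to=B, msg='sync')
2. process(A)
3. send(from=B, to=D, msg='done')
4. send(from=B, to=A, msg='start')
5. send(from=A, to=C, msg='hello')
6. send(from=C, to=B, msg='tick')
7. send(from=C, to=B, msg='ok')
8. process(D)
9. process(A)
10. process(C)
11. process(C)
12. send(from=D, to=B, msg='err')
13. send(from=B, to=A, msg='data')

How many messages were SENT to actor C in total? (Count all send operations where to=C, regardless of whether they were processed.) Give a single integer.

Answer: 1

Derivation:
After 1 (send(from=A, to=B, msg='sync')): A:[] B:[sync] C:[] D:[]
After 2 (process(A)): A:[] B:[sync] C:[] D:[]
After 3 (send(from=B, to=D, msg='done')): A:[] B:[sync] C:[] D:[done]
After 4 (send(from=B, to=A, msg='start')): A:[start] B:[sync] C:[] D:[done]
After 5 (send(from=A, to=C, msg='hello')): A:[start] B:[sync] C:[hello] D:[done]
After 6 (send(from=C, to=B, msg='tick')): A:[start] B:[sync,tick] C:[hello] D:[done]
After 7 (send(from=C, to=B, msg='ok')): A:[start] B:[sync,tick,ok] C:[hello] D:[done]
After 8 (process(D)): A:[start] B:[sync,tick,ok] C:[hello] D:[]
After 9 (process(A)): A:[] B:[sync,tick,ok] C:[hello] D:[]
After 10 (process(C)): A:[] B:[sync,tick,ok] C:[] D:[]
After 11 (process(C)): A:[] B:[sync,tick,ok] C:[] D:[]
After 12 (send(from=D, to=B, msg='err')): A:[] B:[sync,tick,ok,err] C:[] D:[]
After 13 (send(from=B, to=A, msg='data')): A:[data] B:[sync,tick,ok,err] C:[] D:[]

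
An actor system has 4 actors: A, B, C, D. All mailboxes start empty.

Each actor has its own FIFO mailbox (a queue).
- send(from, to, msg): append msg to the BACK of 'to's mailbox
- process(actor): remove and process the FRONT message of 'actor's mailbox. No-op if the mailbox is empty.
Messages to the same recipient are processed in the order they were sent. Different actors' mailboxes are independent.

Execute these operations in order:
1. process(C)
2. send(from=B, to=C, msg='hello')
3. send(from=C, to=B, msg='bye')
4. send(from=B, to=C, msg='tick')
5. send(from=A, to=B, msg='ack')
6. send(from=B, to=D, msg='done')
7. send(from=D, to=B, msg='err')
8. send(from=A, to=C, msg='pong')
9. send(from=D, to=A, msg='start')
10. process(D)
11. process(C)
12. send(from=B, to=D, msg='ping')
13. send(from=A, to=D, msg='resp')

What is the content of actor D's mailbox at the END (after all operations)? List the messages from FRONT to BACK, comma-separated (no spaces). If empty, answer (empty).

After 1 (process(C)): A:[] B:[] C:[] D:[]
After 2 (send(from=B, to=C, msg='hello')): A:[] B:[] C:[hello] D:[]
After 3 (send(from=C, to=B, msg='bye')): A:[] B:[bye] C:[hello] D:[]
After 4 (send(from=B, to=C, msg='tick')): A:[] B:[bye] C:[hello,tick] D:[]
After 5 (send(from=A, to=B, msg='ack')): A:[] B:[bye,ack] C:[hello,tick] D:[]
After 6 (send(from=B, to=D, msg='done')): A:[] B:[bye,ack] C:[hello,tick] D:[done]
After 7 (send(from=D, to=B, msg='err')): A:[] B:[bye,ack,err] C:[hello,tick] D:[done]
After 8 (send(from=A, to=C, msg='pong')): A:[] B:[bye,ack,err] C:[hello,tick,pong] D:[done]
After 9 (send(from=D, to=A, msg='start')): A:[start] B:[bye,ack,err] C:[hello,tick,pong] D:[done]
After 10 (process(D)): A:[start] B:[bye,ack,err] C:[hello,tick,pong] D:[]
After 11 (process(C)): A:[start] B:[bye,ack,err] C:[tick,pong] D:[]
After 12 (send(from=B, to=D, msg='ping')): A:[start] B:[bye,ack,err] C:[tick,pong] D:[ping]
After 13 (send(from=A, to=D, msg='resp')): A:[start] B:[bye,ack,err] C:[tick,pong] D:[ping,resp]

Answer: ping,resp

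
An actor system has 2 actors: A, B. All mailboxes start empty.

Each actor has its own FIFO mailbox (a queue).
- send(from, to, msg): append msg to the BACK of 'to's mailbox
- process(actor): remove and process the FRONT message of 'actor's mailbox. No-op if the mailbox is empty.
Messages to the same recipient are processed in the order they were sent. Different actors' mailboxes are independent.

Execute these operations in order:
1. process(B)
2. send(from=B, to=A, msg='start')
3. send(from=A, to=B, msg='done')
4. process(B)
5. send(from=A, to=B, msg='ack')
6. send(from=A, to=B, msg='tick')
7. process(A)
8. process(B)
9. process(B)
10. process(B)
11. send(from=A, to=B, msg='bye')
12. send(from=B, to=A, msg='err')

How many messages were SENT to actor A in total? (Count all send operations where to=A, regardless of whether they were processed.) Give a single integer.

Answer: 2

Derivation:
After 1 (process(B)): A:[] B:[]
After 2 (send(from=B, to=A, msg='start')): A:[start] B:[]
After 3 (send(from=A, to=B, msg='done')): A:[start] B:[done]
After 4 (process(B)): A:[start] B:[]
After 5 (send(from=A, to=B, msg='ack')): A:[start] B:[ack]
After 6 (send(from=A, to=B, msg='tick')): A:[start] B:[ack,tick]
After 7 (process(A)): A:[] B:[ack,tick]
After 8 (process(B)): A:[] B:[tick]
After 9 (process(B)): A:[] B:[]
After 10 (process(B)): A:[] B:[]
After 11 (send(from=A, to=B, msg='bye')): A:[] B:[bye]
After 12 (send(from=B, to=A, msg='err')): A:[err] B:[bye]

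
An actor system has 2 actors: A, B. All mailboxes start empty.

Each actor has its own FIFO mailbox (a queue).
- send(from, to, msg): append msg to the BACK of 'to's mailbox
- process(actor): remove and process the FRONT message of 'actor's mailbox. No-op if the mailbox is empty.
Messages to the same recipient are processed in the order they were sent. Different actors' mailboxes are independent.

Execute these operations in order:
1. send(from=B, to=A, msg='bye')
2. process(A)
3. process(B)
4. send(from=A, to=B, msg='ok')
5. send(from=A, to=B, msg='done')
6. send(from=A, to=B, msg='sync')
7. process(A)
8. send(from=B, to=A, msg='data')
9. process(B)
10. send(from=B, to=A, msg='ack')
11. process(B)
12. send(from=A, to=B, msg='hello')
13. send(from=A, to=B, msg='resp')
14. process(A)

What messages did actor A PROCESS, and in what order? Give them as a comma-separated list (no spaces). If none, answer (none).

After 1 (send(from=B, to=A, msg='bye')): A:[bye] B:[]
After 2 (process(A)): A:[] B:[]
After 3 (process(B)): A:[] B:[]
After 4 (send(from=A, to=B, msg='ok')): A:[] B:[ok]
After 5 (send(from=A, to=B, msg='done')): A:[] B:[ok,done]
After 6 (send(from=A, to=B, msg='sync')): A:[] B:[ok,done,sync]
After 7 (process(A)): A:[] B:[ok,done,sync]
After 8 (send(from=B, to=A, msg='data')): A:[data] B:[ok,done,sync]
After 9 (process(B)): A:[data] B:[done,sync]
After 10 (send(from=B, to=A, msg='ack')): A:[data,ack] B:[done,sync]
After 11 (process(B)): A:[data,ack] B:[sync]
After 12 (send(from=A, to=B, msg='hello')): A:[data,ack] B:[sync,hello]
After 13 (send(from=A, to=B, msg='resp')): A:[data,ack] B:[sync,hello,resp]
After 14 (process(A)): A:[ack] B:[sync,hello,resp]

Answer: bye,data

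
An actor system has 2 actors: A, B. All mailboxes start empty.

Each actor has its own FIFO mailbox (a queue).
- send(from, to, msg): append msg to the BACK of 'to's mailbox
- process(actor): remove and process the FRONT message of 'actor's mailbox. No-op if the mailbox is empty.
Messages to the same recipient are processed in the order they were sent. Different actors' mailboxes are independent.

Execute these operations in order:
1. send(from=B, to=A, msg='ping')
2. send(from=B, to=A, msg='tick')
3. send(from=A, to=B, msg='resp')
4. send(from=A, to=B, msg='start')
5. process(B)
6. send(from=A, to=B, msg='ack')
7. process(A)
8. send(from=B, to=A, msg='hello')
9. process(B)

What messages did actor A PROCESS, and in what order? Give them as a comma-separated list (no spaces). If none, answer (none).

Answer: ping

Derivation:
After 1 (send(from=B, to=A, msg='ping')): A:[ping] B:[]
After 2 (send(from=B, to=A, msg='tick')): A:[ping,tick] B:[]
After 3 (send(from=A, to=B, msg='resp')): A:[ping,tick] B:[resp]
After 4 (send(from=A, to=B, msg='start')): A:[ping,tick] B:[resp,start]
After 5 (process(B)): A:[ping,tick] B:[start]
After 6 (send(from=A, to=B, msg='ack')): A:[ping,tick] B:[start,ack]
After 7 (process(A)): A:[tick] B:[start,ack]
After 8 (send(from=B, to=A, msg='hello')): A:[tick,hello] B:[start,ack]
After 9 (process(B)): A:[tick,hello] B:[ack]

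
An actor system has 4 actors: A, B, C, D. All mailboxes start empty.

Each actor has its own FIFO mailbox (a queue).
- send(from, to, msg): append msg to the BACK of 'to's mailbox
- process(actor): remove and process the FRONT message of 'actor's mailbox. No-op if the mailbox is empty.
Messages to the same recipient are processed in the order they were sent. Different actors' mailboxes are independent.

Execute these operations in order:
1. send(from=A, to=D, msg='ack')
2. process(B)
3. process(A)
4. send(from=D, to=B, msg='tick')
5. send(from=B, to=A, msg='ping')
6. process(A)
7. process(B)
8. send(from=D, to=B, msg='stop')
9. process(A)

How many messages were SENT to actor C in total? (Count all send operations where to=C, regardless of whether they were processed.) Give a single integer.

Answer: 0

Derivation:
After 1 (send(from=A, to=D, msg='ack')): A:[] B:[] C:[] D:[ack]
After 2 (process(B)): A:[] B:[] C:[] D:[ack]
After 3 (process(A)): A:[] B:[] C:[] D:[ack]
After 4 (send(from=D, to=B, msg='tick')): A:[] B:[tick] C:[] D:[ack]
After 5 (send(from=B, to=A, msg='ping')): A:[ping] B:[tick] C:[] D:[ack]
After 6 (process(A)): A:[] B:[tick] C:[] D:[ack]
After 7 (process(B)): A:[] B:[] C:[] D:[ack]
After 8 (send(from=D, to=B, msg='stop')): A:[] B:[stop] C:[] D:[ack]
After 9 (process(A)): A:[] B:[stop] C:[] D:[ack]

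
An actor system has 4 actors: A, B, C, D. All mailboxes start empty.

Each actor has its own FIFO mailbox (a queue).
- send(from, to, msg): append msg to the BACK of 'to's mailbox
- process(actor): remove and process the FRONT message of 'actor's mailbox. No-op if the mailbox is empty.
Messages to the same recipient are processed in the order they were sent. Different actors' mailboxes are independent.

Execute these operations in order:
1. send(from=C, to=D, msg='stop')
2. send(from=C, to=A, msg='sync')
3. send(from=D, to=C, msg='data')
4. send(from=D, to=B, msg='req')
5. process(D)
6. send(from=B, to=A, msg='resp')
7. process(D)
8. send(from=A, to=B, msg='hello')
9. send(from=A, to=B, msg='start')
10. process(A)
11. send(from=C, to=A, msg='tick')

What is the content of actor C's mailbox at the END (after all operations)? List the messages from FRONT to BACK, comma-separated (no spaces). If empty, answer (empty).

After 1 (send(from=C, to=D, msg='stop')): A:[] B:[] C:[] D:[stop]
After 2 (send(from=C, to=A, msg='sync')): A:[sync] B:[] C:[] D:[stop]
After 3 (send(from=D, to=C, msg='data')): A:[sync] B:[] C:[data] D:[stop]
After 4 (send(from=D, to=B, msg='req')): A:[sync] B:[req] C:[data] D:[stop]
After 5 (process(D)): A:[sync] B:[req] C:[data] D:[]
After 6 (send(from=B, to=A, msg='resp')): A:[sync,resp] B:[req] C:[data] D:[]
After 7 (process(D)): A:[sync,resp] B:[req] C:[data] D:[]
After 8 (send(from=A, to=B, msg='hello')): A:[sync,resp] B:[req,hello] C:[data] D:[]
After 9 (send(from=A, to=B, msg='start')): A:[sync,resp] B:[req,hello,start] C:[data] D:[]
After 10 (process(A)): A:[resp] B:[req,hello,start] C:[data] D:[]
After 11 (send(from=C, to=A, msg='tick')): A:[resp,tick] B:[req,hello,start] C:[data] D:[]

Answer: data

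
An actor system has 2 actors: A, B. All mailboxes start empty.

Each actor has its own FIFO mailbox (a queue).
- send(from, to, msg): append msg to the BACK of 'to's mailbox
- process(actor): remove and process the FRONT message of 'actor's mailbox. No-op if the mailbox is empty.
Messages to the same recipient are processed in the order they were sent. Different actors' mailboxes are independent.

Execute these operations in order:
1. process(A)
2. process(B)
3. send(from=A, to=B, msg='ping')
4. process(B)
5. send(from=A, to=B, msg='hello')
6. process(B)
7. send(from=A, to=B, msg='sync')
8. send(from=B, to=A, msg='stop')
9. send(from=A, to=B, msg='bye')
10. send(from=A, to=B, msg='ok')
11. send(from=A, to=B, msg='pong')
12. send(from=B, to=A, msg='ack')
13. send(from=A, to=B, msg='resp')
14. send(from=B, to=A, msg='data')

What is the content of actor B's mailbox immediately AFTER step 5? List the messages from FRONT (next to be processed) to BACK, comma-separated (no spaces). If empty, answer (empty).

After 1 (process(A)): A:[] B:[]
After 2 (process(B)): A:[] B:[]
After 3 (send(from=A, to=B, msg='ping')): A:[] B:[ping]
After 4 (process(B)): A:[] B:[]
After 5 (send(from=A, to=B, msg='hello')): A:[] B:[hello]

hello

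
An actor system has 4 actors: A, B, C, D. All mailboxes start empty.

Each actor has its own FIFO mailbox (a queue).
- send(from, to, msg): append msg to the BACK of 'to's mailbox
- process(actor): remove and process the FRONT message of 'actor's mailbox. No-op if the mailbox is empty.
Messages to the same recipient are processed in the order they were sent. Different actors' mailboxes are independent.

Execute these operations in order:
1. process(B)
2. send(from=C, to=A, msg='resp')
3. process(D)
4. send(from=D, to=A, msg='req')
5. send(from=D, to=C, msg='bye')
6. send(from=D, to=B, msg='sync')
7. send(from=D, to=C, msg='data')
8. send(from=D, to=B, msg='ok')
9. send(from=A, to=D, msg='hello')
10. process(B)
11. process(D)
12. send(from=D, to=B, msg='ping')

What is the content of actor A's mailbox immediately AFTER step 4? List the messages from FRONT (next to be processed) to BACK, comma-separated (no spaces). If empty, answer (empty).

After 1 (process(B)): A:[] B:[] C:[] D:[]
After 2 (send(from=C, to=A, msg='resp')): A:[resp] B:[] C:[] D:[]
After 3 (process(D)): A:[resp] B:[] C:[] D:[]
After 4 (send(from=D, to=A, msg='req')): A:[resp,req] B:[] C:[] D:[]

resp,req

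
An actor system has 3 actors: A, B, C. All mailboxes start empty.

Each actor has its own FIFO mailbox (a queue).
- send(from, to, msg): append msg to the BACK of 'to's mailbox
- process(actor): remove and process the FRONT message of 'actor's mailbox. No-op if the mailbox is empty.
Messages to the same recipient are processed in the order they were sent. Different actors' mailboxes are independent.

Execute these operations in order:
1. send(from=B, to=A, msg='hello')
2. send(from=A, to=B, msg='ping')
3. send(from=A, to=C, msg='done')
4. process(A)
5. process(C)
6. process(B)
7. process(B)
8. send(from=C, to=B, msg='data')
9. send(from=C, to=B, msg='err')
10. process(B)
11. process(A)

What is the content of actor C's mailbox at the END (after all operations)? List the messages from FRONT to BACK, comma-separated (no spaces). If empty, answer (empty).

After 1 (send(from=B, to=A, msg='hello')): A:[hello] B:[] C:[]
After 2 (send(from=A, to=B, msg='ping')): A:[hello] B:[ping] C:[]
After 3 (send(from=A, to=C, msg='done')): A:[hello] B:[ping] C:[done]
After 4 (process(A)): A:[] B:[ping] C:[done]
After 5 (process(C)): A:[] B:[ping] C:[]
After 6 (process(B)): A:[] B:[] C:[]
After 7 (process(B)): A:[] B:[] C:[]
After 8 (send(from=C, to=B, msg='data')): A:[] B:[data] C:[]
After 9 (send(from=C, to=B, msg='err')): A:[] B:[data,err] C:[]
After 10 (process(B)): A:[] B:[err] C:[]
After 11 (process(A)): A:[] B:[err] C:[]

Answer: (empty)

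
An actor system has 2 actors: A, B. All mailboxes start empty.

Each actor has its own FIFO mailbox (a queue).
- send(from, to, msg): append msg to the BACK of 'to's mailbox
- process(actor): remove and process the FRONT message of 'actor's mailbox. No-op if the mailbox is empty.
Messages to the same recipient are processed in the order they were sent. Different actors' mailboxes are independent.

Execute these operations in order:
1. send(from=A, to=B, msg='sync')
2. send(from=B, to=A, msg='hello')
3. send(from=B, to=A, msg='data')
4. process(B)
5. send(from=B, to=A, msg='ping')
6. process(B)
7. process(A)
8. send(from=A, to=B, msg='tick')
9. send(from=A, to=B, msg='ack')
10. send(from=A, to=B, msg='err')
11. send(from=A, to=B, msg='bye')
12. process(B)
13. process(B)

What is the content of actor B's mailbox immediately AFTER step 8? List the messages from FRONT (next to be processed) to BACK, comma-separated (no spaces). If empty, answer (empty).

After 1 (send(from=A, to=B, msg='sync')): A:[] B:[sync]
After 2 (send(from=B, to=A, msg='hello')): A:[hello] B:[sync]
After 3 (send(from=B, to=A, msg='data')): A:[hello,data] B:[sync]
After 4 (process(B)): A:[hello,data] B:[]
After 5 (send(from=B, to=A, msg='ping')): A:[hello,data,ping] B:[]
After 6 (process(B)): A:[hello,data,ping] B:[]
After 7 (process(A)): A:[data,ping] B:[]
After 8 (send(from=A, to=B, msg='tick')): A:[data,ping] B:[tick]

tick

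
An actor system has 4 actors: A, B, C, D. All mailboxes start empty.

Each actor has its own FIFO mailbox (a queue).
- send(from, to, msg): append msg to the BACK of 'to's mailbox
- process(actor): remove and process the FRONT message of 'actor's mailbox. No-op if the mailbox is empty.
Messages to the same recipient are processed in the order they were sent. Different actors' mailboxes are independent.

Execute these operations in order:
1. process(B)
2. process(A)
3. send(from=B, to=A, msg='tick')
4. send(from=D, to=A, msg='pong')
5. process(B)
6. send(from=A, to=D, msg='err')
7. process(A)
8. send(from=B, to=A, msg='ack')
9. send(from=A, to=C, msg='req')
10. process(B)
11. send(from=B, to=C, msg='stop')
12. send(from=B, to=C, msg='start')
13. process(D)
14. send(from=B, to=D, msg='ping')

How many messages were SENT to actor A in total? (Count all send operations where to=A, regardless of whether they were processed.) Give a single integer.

Answer: 3

Derivation:
After 1 (process(B)): A:[] B:[] C:[] D:[]
After 2 (process(A)): A:[] B:[] C:[] D:[]
After 3 (send(from=B, to=A, msg='tick')): A:[tick] B:[] C:[] D:[]
After 4 (send(from=D, to=A, msg='pong')): A:[tick,pong] B:[] C:[] D:[]
After 5 (process(B)): A:[tick,pong] B:[] C:[] D:[]
After 6 (send(from=A, to=D, msg='err')): A:[tick,pong] B:[] C:[] D:[err]
After 7 (process(A)): A:[pong] B:[] C:[] D:[err]
After 8 (send(from=B, to=A, msg='ack')): A:[pong,ack] B:[] C:[] D:[err]
After 9 (send(from=A, to=C, msg='req')): A:[pong,ack] B:[] C:[req] D:[err]
After 10 (process(B)): A:[pong,ack] B:[] C:[req] D:[err]
After 11 (send(from=B, to=C, msg='stop')): A:[pong,ack] B:[] C:[req,stop] D:[err]
After 12 (send(from=B, to=C, msg='start')): A:[pong,ack] B:[] C:[req,stop,start] D:[err]
After 13 (process(D)): A:[pong,ack] B:[] C:[req,stop,start] D:[]
After 14 (send(from=B, to=D, msg='ping')): A:[pong,ack] B:[] C:[req,stop,start] D:[ping]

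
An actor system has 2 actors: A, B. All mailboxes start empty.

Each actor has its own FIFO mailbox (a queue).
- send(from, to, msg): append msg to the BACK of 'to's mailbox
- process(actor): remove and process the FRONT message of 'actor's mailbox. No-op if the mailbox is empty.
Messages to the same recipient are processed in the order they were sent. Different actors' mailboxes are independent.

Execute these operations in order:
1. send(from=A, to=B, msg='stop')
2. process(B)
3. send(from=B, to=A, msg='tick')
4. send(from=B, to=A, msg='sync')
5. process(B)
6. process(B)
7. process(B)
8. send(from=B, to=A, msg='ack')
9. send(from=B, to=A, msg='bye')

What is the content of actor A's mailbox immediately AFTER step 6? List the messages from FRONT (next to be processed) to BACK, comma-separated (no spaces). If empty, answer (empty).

After 1 (send(from=A, to=B, msg='stop')): A:[] B:[stop]
After 2 (process(B)): A:[] B:[]
After 3 (send(from=B, to=A, msg='tick')): A:[tick] B:[]
After 4 (send(from=B, to=A, msg='sync')): A:[tick,sync] B:[]
After 5 (process(B)): A:[tick,sync] B:[]
After 6 (process(B)): A:[tick,sync] B:[]

tick,sync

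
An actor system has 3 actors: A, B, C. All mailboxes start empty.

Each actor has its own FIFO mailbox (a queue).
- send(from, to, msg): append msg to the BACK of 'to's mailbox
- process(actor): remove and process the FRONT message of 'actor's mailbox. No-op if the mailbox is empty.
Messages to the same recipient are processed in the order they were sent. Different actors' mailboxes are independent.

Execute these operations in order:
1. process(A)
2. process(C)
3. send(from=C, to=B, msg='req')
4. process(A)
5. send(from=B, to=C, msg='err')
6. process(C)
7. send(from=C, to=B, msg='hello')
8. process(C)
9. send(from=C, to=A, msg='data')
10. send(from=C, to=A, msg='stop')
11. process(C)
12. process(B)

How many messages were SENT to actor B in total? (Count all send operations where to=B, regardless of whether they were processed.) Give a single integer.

After 1 (process(A)): A:[] B:[] C:[]
After 2 (process(C)): A:[] B:[] C:[]
After 3 (send(from=C, to=B, msg='req')): A:[] B:[req] C:[]
After 4 (process(A)): A:[] B:[req] C:[]
After 5 (send(from=B, to=C, msg='err')): A:[] B:[req] C:[err]
After 6 (process(C)): A:[] B:[req] C:[]
After 7 (send(from=C, to=B, msg='hello')): A:[] B:[req,hello] C:[]
After 8 (process(C)): A:[] B:[req,hello] C:[]
After 9 (send(from=C, to=A, msg='data')): A:[data] B:[req,hello] C:[]
After 10 (send(from=C, to=A, msg='stop')): A:[data,stop] B:[req,hello] C:[]
After 11 (process(C)): A:[data,stop] B:[req,hello] C:[]
After 12 (process(B)): A:[data,stop] B:[hello] C:[]

Answer: 2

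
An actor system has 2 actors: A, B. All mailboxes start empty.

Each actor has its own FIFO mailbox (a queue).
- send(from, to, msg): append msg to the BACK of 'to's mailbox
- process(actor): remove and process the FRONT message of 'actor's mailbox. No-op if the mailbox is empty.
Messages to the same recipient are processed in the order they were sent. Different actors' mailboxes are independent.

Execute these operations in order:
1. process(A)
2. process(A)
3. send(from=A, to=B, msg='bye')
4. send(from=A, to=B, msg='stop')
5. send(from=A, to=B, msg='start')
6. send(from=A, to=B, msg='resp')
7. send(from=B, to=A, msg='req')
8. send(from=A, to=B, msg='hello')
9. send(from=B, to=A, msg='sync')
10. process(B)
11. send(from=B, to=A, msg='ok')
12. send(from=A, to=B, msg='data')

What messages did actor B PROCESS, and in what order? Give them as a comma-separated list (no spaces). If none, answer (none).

After 1 (process(A)): A:[] B:[]
After 2 (process(A)): A:[] B:[]
After 3 (send(from=A, to=B, msg='bye')): A:[] B:[bye]
After 4 (send(from=A, to=B, msg='stop')): A:[] B:[bye,stop]
After 5 (send(from=A, to=B, msg='start')): A:[] B:[bye,stop,start]
After 6 (send(from=A, to=B, msg='resp')): A:[] B:[bye,stop,start,resp]
After 7 (send(from=B, to=A, msg='req')): A:[req] B:[bye,stop,start,resp]
After 8 (send(from=A, to=B, msg='hello')): A:[req] B:[bye,stop,start,resp,hello]
After 9 (send(from=B, to=A, msg='sync')): A:[req,sync] B:[bye,stop,start,resp,hello]
After 10 (process(B)): A:[req,sync] B:[stop,start,resp,hello]
After 11 (send(from=B, to=A, msg='ok')): A:[req,sync,ok] B:[stop,start,resp,hello]
After 12 (send(from=A, to=B, msg='data')): A:[req,sync,ok] B:[stop,start,resp,hello,data]

Answer: bye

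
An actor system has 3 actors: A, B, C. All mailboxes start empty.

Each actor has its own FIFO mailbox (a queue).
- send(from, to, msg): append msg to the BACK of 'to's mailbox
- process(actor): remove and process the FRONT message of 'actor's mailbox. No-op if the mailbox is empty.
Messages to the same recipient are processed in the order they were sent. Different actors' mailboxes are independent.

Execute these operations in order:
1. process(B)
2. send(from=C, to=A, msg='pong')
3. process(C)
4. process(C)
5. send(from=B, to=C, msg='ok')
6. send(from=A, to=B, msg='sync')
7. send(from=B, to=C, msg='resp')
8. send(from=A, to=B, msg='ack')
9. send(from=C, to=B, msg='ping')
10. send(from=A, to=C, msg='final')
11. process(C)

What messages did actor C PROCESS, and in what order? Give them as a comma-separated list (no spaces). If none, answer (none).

After 1 (process(B)): A:[] B:[] C:[]
After 2 (send(from=C, to=A, msg='pong')): A:[pong] B:[] C:[]
After 3 (process(C)): A:[pong] B:[] C:[]
After 4 (process(C)): A:[pong] B:[] C:[]
After 5 (send(from=B, to=C, msg='ok')): A:[pong] B:[] C:[ok]
After 6 (send(from=A, to=B, msg='sync')): A:[pong] B:[sync] C:[ok]
After 7 (send(from=B, to=C, msg='resp')): A:[pong] B:[sync] C:[ok,resp]
After 8 (send(from=A, to=B, msg='ack')): A:[pong] B:[sync,ack] C:[ok,resp]
After 9 (send(from=C, to=B, msg='ping')): A:[pong] B:[sync,ack,ping] C:[ok,resp]
After 10 (send(from=A, to=C, msg='final')): A:[pong] B:[sync,ack,ping] C:[ok,resp,final]
After 11 (process(C)): A:[pong] B:[sync,ack,ping] C:[resp,final]

Answer: ok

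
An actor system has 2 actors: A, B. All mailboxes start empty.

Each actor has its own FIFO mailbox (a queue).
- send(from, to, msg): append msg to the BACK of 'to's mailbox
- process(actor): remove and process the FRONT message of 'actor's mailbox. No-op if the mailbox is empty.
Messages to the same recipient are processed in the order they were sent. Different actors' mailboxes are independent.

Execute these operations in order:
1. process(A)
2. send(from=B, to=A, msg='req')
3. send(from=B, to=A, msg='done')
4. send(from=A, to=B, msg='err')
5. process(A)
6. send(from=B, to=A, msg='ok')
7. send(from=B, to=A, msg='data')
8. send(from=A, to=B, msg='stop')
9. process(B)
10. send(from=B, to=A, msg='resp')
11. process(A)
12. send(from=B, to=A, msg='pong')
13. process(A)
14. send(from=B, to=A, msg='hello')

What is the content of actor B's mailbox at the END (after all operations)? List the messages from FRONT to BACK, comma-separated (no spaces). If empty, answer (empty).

Answer: stop

Derivation:
After 1 (process(A)): A:[] B:[]
After 2 (send(from=B, to=A, msg='req')): A:[req] B:[]
After 3 (send(from=B, to=A, msg='done')): A:[req,done] B:[]
After 4 (send(from=A, to=B, msg='err')): A:[req,done] B:[err]
After 5 (process(A)): A:[done] B:[err]
After 6 (send(from=B, to=A, msg='ok')): A:[done,ok] B:[err]
After 7 (send(from=B, to=A, msg='data')): A:[done,ok,data] B:[err]
After 8 (send(from=A, to=B, msg='stop')): A:[done,ok,data] B:[err,stop]
After 9 (process(B)): A:[done,ok,data] B:[stop]
After 10 (send(from=B, to=A, msg='resp')): A:[done,ok,data,resp] B:[stop]
After 11 (process(A)): A:[ok,data,resp] B:[stop]
After 12 (send(from=B, to=A, msg='pong')): A:[ok,data,resp,pong] B:[stop]
After 13 (process(A)): A:[data,resp,pong] B:[stop]
After 14 (send(from=B, to=A, msg='hello')): A:[data,resp,pong,hello] B:[stop]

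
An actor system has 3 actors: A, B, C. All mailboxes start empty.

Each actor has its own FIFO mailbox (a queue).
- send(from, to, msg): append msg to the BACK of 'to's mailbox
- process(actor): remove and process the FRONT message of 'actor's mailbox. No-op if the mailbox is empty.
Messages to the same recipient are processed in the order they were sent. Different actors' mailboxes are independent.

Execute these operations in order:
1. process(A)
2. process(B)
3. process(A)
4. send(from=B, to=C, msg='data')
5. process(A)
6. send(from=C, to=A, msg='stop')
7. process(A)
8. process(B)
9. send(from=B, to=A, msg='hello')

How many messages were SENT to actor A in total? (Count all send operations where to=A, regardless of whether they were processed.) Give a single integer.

After 1 (process(A)): A:[] B:[] C:[]
After 2 (process(B)): A:[] B:[] C:[]
After 3 (process(A)): A:[] B:[] C:[]
After 4 (send(from=B, to=C, msg='data')): A:[] B:[] C:[data]
After 5 (process(A)): A:[] B:[] C:[data]
After 6 (send(from=C, to=A, msg='stop')): A:[stop] B:[] C:[data]
After 7 (process(A)): A:[] B:[] C:[data]
After 8 (process(B)): A:[] B:[] C:[data]
After 9 (send(from=B, to=A, msg='hello')): A:[hello] B:[] C:[data]

Answer: 2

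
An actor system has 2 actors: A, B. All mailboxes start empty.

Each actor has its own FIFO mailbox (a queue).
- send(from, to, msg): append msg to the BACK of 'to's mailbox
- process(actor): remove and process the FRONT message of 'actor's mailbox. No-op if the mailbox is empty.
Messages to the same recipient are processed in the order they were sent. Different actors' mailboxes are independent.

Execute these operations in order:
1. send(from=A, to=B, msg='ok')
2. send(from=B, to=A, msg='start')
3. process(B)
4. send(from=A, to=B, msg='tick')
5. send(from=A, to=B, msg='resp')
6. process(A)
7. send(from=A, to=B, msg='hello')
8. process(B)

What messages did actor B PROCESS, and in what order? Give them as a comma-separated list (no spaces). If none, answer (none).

After 1 (send(from=A, to=B, msg='ok')): A:[] B:[ok]
After 2 (send(from=B, to=A, msg='start')): A:[start] B:[ok]
After 3 (process(B)): A:[start] B:[]
After 4 (send(from=A, to=B, msg='tick')): A:[start] B:[tick]
After 5 (send(from=A, to=B, msg='resp')): A:[start] B:[tick,resp]
After 6 (process(A)): A:[] B:[tick,resp]
After 7 (send(from=A, to=B, msg='hello')): A:[] B:[tick,resp,hello]
After 8 (process(B)): A:[] B:[resp,hello]

Answer: ok,tick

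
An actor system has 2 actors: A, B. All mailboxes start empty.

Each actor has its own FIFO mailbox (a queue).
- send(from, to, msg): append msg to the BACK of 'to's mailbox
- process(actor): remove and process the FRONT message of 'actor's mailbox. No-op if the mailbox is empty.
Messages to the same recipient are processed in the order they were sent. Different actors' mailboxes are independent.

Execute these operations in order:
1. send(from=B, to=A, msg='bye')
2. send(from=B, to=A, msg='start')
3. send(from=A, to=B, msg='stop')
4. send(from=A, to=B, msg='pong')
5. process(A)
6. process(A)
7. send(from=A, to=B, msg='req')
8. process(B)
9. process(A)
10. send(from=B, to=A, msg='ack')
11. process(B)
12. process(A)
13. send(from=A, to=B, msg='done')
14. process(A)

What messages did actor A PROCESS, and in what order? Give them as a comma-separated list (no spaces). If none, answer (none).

After 1 (send(from=B, to=A, msg='bye')): A:[bye] B:[]
After 2 (send(from=B, to=A, msg='start')): A:[bye,start] B:[]
After 3 (send(from=A, to=B, msg='stop')): A:[bye,start] B:[stop]
After 4 (send(from=A, to=B, msg='pong')): A:[bye,start] B:[stop,pong]
After 5 (process(A)): A:[start] B:[stop,pong]
After 6 (process(A)): A:[] B:[stop,pong]
After 7 (send(from=A, to=B, msg='req')): A:[] B:[stop,pong,req]
After 8 (process(B)): A:[] B:[pong,req]
After 9 (process(A)): A:[] B:[pong,req]
After 10 (send(from=B, to=A, msg='ack')): A:[ack] B:[pong,req]
After 11 (process(B)): A:[ack] B:[req]
After 12 (process(A)): A:[] B:[req]
After 13 (send(from=A, to=B, msg='done')): A:[] B:[req,done]
After 14 (process(A)): A:[] B:[req,done]

Answer: bye,start,ack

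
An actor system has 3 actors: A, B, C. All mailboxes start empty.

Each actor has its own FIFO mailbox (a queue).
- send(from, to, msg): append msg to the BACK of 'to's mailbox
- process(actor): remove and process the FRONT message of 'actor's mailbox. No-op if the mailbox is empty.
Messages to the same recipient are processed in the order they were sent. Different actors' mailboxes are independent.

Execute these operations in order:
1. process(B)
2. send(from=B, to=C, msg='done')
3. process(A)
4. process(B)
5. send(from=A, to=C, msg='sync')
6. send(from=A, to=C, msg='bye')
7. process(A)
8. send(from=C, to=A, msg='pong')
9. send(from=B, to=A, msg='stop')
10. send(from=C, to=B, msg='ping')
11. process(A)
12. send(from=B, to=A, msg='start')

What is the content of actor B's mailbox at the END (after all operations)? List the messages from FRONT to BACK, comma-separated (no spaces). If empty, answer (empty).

After 1 (process(B)): A:[] B:[] C:[]
After 2 (send(from=B, to=C, msg='done')): A:[] B:[] C:[done]
After 3 (process(A)): A:[] B:[] C:[done]
After 4 (process(B)): A:[] B:[] C:[done]
After 5 (send(from=A, to=C, msg='sync')): A:[] B:[] C:[done,sync]
After 6 (send(from=A, to=C, msg='bye')): A:[] B:[] C:[done,sync,bye]
After 7 (process(A)): A:[] B:[] C:[done,sync,bye]
After 8 (send(from=C, to=A, msg='pong')): A:[pong] B:[] C:[done,sync,bye]
After 9 (send(from=B, to=A, msg='stop')): A:[pong,stop] B:[] C:[done,sync,bye]
After 10 (send(from=C, to=B, msg='ping')): A:[pong,stop] B:[ping] C:[done,sync,bye]
After 11 (process(A)): A:[stop] B:[ping] C:[done,sync,bye]
After 12 (send(from=B, to=A, msg='start')): A:[stop,start] B:[ping] C:[done,sync,bye]

Answer: ping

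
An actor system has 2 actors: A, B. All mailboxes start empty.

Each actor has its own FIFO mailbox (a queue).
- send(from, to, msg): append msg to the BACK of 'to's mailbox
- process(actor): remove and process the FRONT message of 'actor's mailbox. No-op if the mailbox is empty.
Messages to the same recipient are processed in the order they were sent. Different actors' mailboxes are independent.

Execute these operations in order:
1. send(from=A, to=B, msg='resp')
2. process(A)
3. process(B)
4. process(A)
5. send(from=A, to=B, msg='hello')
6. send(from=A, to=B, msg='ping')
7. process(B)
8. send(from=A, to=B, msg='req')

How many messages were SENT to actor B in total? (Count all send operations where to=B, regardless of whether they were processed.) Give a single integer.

Answer: 4

Derivation:
After 1 (send(from=A, to=B, msg='resp')): A:[] B:[resp]
After 2 (process(A)): A:[] B:[resp]
After 3 (process(B)): A:[] B:[]
After 4 (process(A)): A:[] B:[]
After 5 (send(from=A, to=B, msg='hello')): A:[] B:[hello]
After 6 (send(from=A, to=B, msg='ping')): A:[] B:[hello,ping]
After 7 (process(B)): A:[] B:[ping]
After 8 (send(from=A, to=B, msg='req')): A:[] B:[ping,req]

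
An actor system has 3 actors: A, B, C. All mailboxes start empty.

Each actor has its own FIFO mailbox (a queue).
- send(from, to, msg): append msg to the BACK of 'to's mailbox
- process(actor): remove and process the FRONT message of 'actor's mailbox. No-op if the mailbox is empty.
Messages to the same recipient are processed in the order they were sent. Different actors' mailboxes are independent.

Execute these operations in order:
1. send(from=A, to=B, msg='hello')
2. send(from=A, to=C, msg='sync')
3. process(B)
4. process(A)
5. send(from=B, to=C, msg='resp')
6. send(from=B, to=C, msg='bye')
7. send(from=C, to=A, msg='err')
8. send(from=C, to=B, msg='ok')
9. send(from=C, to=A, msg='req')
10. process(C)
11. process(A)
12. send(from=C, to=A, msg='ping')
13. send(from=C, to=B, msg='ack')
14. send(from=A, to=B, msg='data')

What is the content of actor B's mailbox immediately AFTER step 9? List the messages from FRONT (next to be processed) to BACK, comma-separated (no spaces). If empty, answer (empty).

After 1 (send(from=A, to=B, msg='hello')): A:[] B:[hello] C:[]
After 2 (send(from=A, to=C, msg='sync')): A:[] B:[hello] C:[sync]
After 3 (process(B)): A:[] B:[] C:[sync]
After 4 (process(A)): A:[] B:[] C:[sync]
After 5 (send(from=B, to=C, msg='resp')): A:[] B:[] C:[sync,resp]
After 6 (send(from=B, to=C, msg='bye')): A:[] B:[] C:[sync,resp,bye]
After 7 (send(from=C, to=A, msg='err')): A:[err] B:[] C:[sync,resp,bye]
After 8 (send(from=C, to=B, msg='ok')): A:[err] B:[ok] C:[sync,resp,bye]
After 9 (send(from=C, to=A, msg='req')): A:[err,req] B:[ok] C:[sync,resp,bye]

ok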